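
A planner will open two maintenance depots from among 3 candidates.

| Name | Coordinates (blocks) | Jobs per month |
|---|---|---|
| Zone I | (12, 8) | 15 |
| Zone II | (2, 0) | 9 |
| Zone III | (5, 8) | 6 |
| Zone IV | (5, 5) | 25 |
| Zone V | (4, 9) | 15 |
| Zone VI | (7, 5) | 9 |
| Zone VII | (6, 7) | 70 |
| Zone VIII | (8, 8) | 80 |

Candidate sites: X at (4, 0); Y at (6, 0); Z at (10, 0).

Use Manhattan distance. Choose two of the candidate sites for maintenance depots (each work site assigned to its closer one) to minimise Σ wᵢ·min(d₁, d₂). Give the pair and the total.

Evaluate every pair (each demand assigned to the nearer of the two):
  {Y, Z}: total = 1899
  {X, Y}: total = 1911
  {X, Z}: total = 2009
Best pair: {Y, Z} with total 1899.

{Y, Z}, total 1899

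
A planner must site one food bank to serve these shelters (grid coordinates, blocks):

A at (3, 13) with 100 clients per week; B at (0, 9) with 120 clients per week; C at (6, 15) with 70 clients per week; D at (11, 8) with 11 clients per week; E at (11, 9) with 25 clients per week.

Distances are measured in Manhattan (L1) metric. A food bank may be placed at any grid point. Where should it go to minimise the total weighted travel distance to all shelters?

(3, 13)

Manhattan distance separates: Σwᵢ(|x−xᵢ|+|y−yᵢ|) = Σwᵢ|x−xᵢ| + Σwᵢ|y−yᵢ|, so x and y are optimised independently as 1-D weighted medians.
Total weight W = 326; half = 163.
x-coordinate, sorted with cumulative weight:
  x=0 (B, w=120) cum 120
  x=3 (A, w=100) cum 220  ← median
  x=6 (C, w=70) cum 290
  x=11 (D, w=11) cum 301
  x=11 (E, w=25) cum 326
⇒ x* = 3
y-coordinate, sorted with cumulative weight:
  y=8 (D, w=11) cum 11
  y=9 (B, w=120) cum 131
  y=9 (E, w=25) cum 156
  y=13 (A, w=100) cum 256  ← median
  y=15 (C, w=70) cum 326
⇒ y* = 13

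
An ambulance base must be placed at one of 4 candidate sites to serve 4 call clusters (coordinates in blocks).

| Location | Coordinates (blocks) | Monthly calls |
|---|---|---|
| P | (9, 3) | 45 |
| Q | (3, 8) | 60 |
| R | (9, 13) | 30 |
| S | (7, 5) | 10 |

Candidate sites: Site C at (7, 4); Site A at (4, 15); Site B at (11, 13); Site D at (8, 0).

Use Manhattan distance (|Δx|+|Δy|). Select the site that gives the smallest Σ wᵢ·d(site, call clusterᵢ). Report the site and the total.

Total weighted distance at each candidate:
  Site C (7, 4): total = 955
  Site A (4, 15): total = 1585
  Site B (11, 13): total = 1500
  Site D (8, 0): total = 1440
Minimum is at Site C with total 955 blocks.

Site C, total 955 blocks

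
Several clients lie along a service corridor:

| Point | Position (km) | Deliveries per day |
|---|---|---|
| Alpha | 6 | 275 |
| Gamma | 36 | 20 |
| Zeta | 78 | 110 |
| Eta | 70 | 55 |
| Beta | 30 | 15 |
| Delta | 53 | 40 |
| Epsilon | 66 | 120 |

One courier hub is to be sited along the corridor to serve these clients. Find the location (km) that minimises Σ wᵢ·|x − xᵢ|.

x = 53

For a sum of weighted absolute distances on a line, the optimum is the weighted median (not the mean). Total weight W = 635; half-weight = 317.5.
Sort by position and accumulate weight:
  km 6 (Alpha, w=275) → cum 275
  km 30 (Beta, w=15) → cum 290
  km 36 (Gamma, w=20) → cum 310
  km 53 (Delta, w=40) → cum 350  ≥ 317.5 → median here
  km 66 (Epsilon, w=120) → cum 470
  km 70 (Eta, w=55) → cum 525
  km 78 (Zeta, w=110) → cum 635
Optimal location: km 53.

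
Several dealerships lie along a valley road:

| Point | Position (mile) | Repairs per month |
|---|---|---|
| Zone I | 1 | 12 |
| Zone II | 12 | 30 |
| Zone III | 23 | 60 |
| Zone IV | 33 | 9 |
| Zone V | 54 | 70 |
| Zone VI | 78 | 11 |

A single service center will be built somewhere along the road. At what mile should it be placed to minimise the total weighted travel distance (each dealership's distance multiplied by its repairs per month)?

For a sum of weighted absolute distances on a line, the optimum is the weighted median (not the mean). Total weight W = 192; half-weight = 96.
Sort by position and accumulate weight:
  mile 1 (Zone I, w=12) → cum 12
  mile 12 (Zone II, w=30) → cum 42
  mile 23 (Zone III, w=60) → cum 102  ≥ 96 → median here
  mile 33 (Zone IV, w=9) → cum 111
  mile 54 (Zone V, w=70) → cum 181
  mile 78 (Zone VI, w=11) → cum 192
Optimal location: mile 23.

x = 23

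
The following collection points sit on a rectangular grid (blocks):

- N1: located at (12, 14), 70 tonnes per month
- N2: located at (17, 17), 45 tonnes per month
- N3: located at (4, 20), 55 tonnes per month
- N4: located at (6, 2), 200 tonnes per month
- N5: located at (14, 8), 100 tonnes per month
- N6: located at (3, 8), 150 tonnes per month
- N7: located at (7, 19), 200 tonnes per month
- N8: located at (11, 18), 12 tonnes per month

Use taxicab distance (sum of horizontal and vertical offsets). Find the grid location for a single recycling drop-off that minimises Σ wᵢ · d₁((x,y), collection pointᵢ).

Manhattan distance separates: Σwᵢ(|x−xᵢ|+|y−yᵢ|) = Σwᵢ|x−xᵢ| + Σwᵢ|y−yᵢ|, so x and y are optimised independently as 1-D weighted medians.
Total weight W = 832; half = 416.
x-coordinate, sorted with cumulative weight:
  x=3 (N6, w=150) cum 150
  x=4 (N3, w=55) cum 205
  x=6 (N4, w=200) cum 405
  x=7 (N7, w=200) cum 605  ← median
  x=11 (N8, w=12) cum 617
  x=12 (N1, w=70) cum 687
  x=14 (N5, w=100) cum 787
  x=17 (N2, w=45) cum 832
⇒ x* = 7
y-coordinate, sorted with cumulative weight:
  y=2 (N4, w=200) cum 200
  y=8 (N5, w=100) cum 300
  y=8 (N6, w=150) cum 450  ← median
  y=14 (N1, w=70) cum 520
  y=17 (N2, w=45) cum 565
  y=18 (N8, w=12) cum 577
  y=19 (N7, w=200) cum 777
  y=20 (N3, w=55) cum 832
⇒ y* = 8

(7, 8)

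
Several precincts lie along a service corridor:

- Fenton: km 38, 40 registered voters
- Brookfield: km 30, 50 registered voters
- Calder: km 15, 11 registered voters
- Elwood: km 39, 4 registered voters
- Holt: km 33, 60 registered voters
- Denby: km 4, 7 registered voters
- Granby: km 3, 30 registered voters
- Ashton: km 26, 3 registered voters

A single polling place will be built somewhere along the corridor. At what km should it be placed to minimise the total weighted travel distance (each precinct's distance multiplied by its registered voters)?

For a sum of weighted absolute distances on a line, the optimum is the weighted median (not the mean). Total weight W = 205; half-weight = 102.5.
Sort by position and accumulate weight:
  km 3 (Granby, w=30) → cum 30
  km 4 (Denby, w=7) → cum 37
  km 15 (Calder, w=11) → cum 48
  km 26 (Ashton, w=3) → cum 51
  km 30 (Brookfield, w=50) → cum 101
  km 33 (Holt, w=60) → cum 161  ≥ 102.5 → median here
  km 38 (Fenton, w=40) → cum 201
  km 39 (Elwood, w=4) → cum 205
Optimal location: km 33.

x = 33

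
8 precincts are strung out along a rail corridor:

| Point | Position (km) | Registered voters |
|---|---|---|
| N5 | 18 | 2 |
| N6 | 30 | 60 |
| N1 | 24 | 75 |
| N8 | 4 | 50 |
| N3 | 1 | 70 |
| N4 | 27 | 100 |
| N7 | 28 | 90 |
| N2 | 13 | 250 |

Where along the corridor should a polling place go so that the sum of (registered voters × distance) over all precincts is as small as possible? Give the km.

For a sum of weighted absolute distances on a line, the optimum is the weighted median (not the mean). Total weight W = 697; half-weight = 348.5.
Sort by position and accumulate weight:
  km 1 (N3, w=70) → cum 70
  km 4 (N8, w=50) → cum 120
  km 13 (N2, w=250) → cum 370  ≥ 348.5 → median here
  km 18 (N5, w=2) → cum 372
  km 24 (N1, w=75) → cum 447
  km 27 (N4, w=100) → cum 547
  km 28 (N7, w=90) → cum 637
  km 30 (N6, w=60) → cum 697
Optimal location: km 13.

x = 13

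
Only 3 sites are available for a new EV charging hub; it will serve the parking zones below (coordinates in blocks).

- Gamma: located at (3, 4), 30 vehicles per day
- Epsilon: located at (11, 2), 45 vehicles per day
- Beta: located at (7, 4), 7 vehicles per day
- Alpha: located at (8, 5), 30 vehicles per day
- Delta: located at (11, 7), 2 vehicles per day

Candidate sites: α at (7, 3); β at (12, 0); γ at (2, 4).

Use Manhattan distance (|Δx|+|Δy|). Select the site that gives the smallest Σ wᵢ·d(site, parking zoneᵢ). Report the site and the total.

Total weighted distance at each candidate:
  α (7, 3): total = 488
  β (12, 0): total = 874
  γ (2, 4): total = 794
Minimum is at α with total 488 blocks.

α, total 488 blocks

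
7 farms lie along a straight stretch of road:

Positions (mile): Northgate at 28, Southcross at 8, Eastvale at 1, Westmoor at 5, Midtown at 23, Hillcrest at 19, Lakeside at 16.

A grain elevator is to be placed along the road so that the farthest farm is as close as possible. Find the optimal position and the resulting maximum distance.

location 14.5, max distance 13.5

The 1-center on a line is the midpoint of the two extreme points: leftmost at 1, rightmost at 28.
Optimal location = (1 + 28)/2 = 14.5; maximum distance = (28 − 1)/2 = 13.5.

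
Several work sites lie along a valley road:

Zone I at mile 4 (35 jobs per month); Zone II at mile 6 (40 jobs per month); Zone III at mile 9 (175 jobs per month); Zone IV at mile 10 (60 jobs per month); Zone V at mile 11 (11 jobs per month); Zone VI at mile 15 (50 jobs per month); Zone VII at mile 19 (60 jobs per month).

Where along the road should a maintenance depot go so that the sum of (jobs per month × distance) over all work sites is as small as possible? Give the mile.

x = 9

For a sum of weighted absolute distances on a line, the optimum is the weighted median (not the mean). Total weight W = 431; half-weight = 215.5.
Sort by position and accumulate weight:
  mile 4 (Zone I, w=35) → cum 35
  mile 6 (Zone II, w=40) → cum 75
  mile 9 (Zone III, w=175) → cum 250  ≥ 215.5 → median here
  mile 10 (Zone IV, w=60) → cum 310
  mile 11 (Zone V, w=11) → cum 321
  mile 15 (Zone VI, w=50) → cum 371
  mile 19 (Zone VII, w=60) → cum 431
Optimal location: mile 9.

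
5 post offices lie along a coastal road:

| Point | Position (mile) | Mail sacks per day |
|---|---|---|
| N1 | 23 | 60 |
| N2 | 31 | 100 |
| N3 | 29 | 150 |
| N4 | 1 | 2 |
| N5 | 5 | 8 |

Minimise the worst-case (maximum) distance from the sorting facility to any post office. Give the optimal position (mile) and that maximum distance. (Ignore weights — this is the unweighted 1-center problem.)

The 1-center on a line is the midpoint of the two extreme points: leftmost at 1, rightmost at 31.
Optimal location = (1 + 31)/2 = 16; maximum distance = (31 − 1)/2 = 15.

location 16, max distance 15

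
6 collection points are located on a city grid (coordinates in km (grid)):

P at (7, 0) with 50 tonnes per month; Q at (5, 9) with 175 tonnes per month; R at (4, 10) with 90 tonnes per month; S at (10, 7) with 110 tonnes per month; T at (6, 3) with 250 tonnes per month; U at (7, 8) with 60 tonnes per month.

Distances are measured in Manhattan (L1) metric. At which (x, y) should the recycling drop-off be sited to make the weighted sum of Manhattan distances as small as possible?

Manhattan distance separates: Σwᵢ(|x−xᵢ|+|y−yᵢ|) = Σwᵢ|x−xᵢ| + Σwᵢ|y−yᵢ|, so x and y are optimised independently as 1-D weighted medians.
Total weight W = 735; half = 367.5.
x-coordinate, sorted with cumulative weight:
  x=4 (R, w=90) cum 90
  x=5 (Q, w=175) cum 265
  x=6 (T, w=250) cum 515  ← median
  x=7 (P, w=50) cum 565
  x=7 (U, w=60) cum 625
  x=10 (S, w=110) cum 735
⇒ x* = 6
y-coordinate, sorted with cumulative weight:
  y=0 (P, w=50) cum 50
  y=3 (T, w=250) cum 300
  y=7 (S, w=110) cum 410  ← median
  y=8 (U, w=60) cum 470
  y=9 (Q, w=175) cum 645
  y=10 (R, w=90) cum 735
⇒ y* = 7

(6, 7)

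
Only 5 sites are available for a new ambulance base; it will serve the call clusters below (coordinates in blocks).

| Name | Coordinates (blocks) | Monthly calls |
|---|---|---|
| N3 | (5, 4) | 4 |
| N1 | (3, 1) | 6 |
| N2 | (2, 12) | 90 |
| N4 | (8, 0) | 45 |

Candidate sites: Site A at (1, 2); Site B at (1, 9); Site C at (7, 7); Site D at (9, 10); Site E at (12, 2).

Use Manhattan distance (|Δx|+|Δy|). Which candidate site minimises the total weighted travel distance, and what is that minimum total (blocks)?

Site B, total 1176 blocks

Total weighted distance at each candidate:
  Site A (1, 2): total = 1437
  Site B (1, 9): total = 1176
  Site C (7, 7): total = 1340
  Site D (9, 10): total = 1435
  Site E (12, 2): total = 2166
Minimum is at Site B with total 1176 blocks.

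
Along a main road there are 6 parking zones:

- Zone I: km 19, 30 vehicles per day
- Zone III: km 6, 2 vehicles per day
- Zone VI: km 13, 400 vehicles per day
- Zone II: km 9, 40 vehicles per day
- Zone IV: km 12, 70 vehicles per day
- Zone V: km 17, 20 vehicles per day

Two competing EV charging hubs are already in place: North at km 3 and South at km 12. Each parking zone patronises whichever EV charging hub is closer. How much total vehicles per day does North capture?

The indifferent point is the midpoint (3+12)/2 = 7.5; parking zones left of it (closer to North at 3) go to North, those right go to South.
  Zone III at 6 (w=2) → North
  Zone II at 9 (w=40) → South
  Zone IV at 12 (w=70) → South
  Zone VI at 13 (w=400) → South
  Zone V at 17 (w=20) → South
  Zone I at 19 (w=30) → South
North captures 2; South captures 560.

2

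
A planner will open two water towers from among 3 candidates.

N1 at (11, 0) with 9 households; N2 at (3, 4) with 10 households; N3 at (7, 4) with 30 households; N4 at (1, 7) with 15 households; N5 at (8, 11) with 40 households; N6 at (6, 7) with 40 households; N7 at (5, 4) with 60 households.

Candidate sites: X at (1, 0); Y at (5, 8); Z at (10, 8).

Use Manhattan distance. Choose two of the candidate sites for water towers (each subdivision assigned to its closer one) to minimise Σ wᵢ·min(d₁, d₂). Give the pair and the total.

{Y, Z}, total 916

Evaluate every pair (each demand assigned to the nearer of the two):
  {Y, Z}: total = 916
  {X, Y}: total = 965
  {X, Z}: total = 1336
Best pair: {Y, Z} with total 916.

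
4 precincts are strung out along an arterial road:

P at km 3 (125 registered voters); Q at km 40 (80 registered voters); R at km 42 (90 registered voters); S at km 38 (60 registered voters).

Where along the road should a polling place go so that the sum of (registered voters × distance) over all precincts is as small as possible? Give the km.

For a sum of weighted absolute distances on a line, the optimum is the weighted median (not the mean). Total weight W = 355; half-weight = 177.5.
Sort by position and accumulate weight:
  km 3 (P, w=125) → cum 125
  km 38 (S, w=60) → cum 185  ≥ 177.5 → median here
  km 40 (Q, w=80) → cum 265
  km 42 (R, w=90) → cum 355
Optimal location: km 38.

x = 38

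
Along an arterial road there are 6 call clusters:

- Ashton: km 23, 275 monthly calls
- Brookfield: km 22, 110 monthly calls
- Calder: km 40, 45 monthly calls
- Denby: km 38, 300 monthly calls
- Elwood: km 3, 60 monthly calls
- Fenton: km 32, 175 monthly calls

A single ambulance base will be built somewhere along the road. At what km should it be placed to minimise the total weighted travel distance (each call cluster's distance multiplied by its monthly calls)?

For a sum of weighted absolute distances on a line, the optimum is the weighted median (not the mean). Total weight W = 965; half-weight = 482.5.
Sort by position and accumulate weight:
  km 3 (Elwood, w=60) → cum 60
  km 22 (Brookfield, w=110) → cum 170
  km 23 (Ashton, w=275) → cum 445
  km 32 (Fenton, w=175) → cum 620  ≥ 482.5 → median here
  km 38 (Denby, w=300) → cum 920
  km 40 (Calder, w=45) → cum 965
Optimal location: km 32.

x = 32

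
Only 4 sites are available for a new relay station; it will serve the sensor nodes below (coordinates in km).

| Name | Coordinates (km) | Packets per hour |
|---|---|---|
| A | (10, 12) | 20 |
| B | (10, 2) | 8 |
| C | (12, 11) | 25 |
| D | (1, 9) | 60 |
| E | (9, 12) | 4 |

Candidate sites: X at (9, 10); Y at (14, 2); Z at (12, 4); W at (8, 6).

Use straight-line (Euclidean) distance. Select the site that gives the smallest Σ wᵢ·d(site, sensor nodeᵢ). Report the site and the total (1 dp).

X, total 680.0 km

Total weighted distance at each candidate:
  X (9, 10): total = 680.0
  Y (14, 2): total = 1408.5
  Z (12, 4): total = 1121.7
  W (8, 6): total = 803.6
Minimum is at X with total 680.0 km.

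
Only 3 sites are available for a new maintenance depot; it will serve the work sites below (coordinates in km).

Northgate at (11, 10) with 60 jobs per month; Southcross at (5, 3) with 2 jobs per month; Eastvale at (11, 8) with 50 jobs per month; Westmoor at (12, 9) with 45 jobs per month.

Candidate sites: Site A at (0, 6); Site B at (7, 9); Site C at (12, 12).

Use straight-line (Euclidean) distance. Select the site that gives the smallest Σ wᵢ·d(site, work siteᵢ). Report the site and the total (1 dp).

Total weighted distance at each candidate:
  Site A (0, 6): total = 1829.6
  Site B (7, 9): total = 691.2
  Site C (12, 12): total = 498.1
Minimum is at Site C with total 498.1 km.

Site C, total 498.1 km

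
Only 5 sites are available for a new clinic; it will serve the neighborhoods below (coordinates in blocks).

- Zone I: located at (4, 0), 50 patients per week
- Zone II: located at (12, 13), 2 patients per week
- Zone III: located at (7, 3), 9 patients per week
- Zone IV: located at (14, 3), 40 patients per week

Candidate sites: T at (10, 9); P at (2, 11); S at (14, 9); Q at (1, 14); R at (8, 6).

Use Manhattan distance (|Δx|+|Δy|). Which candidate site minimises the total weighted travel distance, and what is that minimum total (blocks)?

R, total 918 blocks

Total weighted distance at each candidate:
  T (10, 9): total = 1243
  P (2, 11): total = 1591
  S (14, 9): total = 1319
  Q (1, 14): total = 1987
  R (8, 6): total = 918
Minimum is at R with total 918 blocks.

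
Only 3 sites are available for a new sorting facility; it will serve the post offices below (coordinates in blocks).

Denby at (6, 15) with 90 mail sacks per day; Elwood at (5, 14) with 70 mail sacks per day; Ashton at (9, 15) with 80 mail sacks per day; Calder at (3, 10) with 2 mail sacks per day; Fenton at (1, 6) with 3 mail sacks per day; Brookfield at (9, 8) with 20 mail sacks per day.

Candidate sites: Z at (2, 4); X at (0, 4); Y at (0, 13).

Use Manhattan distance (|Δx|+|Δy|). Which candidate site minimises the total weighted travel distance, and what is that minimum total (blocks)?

Y, total 2336 blocks

Total weighted distance at each candidate:
  Z (2, 4): total = 3943
  X (0, 4): total = 4467
  Y (0, 13): total = 2336
Minimum is at Y with total 2336 blocks.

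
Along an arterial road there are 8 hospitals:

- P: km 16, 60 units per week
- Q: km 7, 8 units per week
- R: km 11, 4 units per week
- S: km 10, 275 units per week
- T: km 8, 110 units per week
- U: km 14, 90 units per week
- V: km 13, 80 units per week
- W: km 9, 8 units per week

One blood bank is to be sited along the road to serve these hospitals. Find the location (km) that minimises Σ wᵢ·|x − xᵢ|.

For a sum of weighted absolute distances on a line, the optimum is the weighted median (not the mean). Total weight W = 635; half-weight = 317.5.
Sort by position and accumulate weight:
  km 7 (Q, w=8) → cum 8
  km 8 (T, w=110) → cum 118
  km 9 (W, w=8) → cum 126
  km 10 (S, w=275) → cum 401  ≥ 317.5 → median here
  km 11 (R, w=4) → cum 405
  km 13 (V, w=80) → cum 485
  km 14 (U, w=90) → cum 575
  km 16 (P, w=60) → cum 635
Optimal location: km 10.

x = 10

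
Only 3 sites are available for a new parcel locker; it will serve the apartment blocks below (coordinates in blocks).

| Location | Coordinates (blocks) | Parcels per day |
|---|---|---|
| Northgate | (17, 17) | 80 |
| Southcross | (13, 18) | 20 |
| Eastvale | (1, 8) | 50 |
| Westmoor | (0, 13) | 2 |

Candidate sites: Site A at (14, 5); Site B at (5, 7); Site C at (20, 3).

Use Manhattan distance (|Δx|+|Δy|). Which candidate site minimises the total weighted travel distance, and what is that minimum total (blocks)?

Site A, total 2324 blocks

Total weighted distance at each candidate:
  Site A (14, 5): total = 2324
  Site B (5, 7): total = 2412
  Site C (20, 3): total = 3060
Minimum is at Site A with total 2324 blocks.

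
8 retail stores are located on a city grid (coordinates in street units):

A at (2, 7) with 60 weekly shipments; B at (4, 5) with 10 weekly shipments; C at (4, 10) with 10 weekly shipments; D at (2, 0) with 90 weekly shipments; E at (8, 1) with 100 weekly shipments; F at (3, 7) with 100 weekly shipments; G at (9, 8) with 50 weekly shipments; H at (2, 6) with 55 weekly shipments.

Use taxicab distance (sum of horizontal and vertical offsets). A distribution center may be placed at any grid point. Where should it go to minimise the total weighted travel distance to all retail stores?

(3, 6)

Manhattan distance separates: Σwᵢ(|x−xᵢ|+|y−yᵢ|) = Σwᵢ|x−xᵢ| + Σwᵢ|y−yᵢ|, so x and y are optimised independently as 1-D weighted medians.
Total weight W = 475; half = 237.5.
x-coordinate, sorted with cumulative weight:
  x=2 (A, w=60) cum 60
  x=2 (D, w=90) cum 150
  x=2 (H, w=55) cum 205
  x=3 (F, w=100) cum 305  ← median
  x=4 (B, w=10) cum 315
  x=4 (C, w=10) cum 325
  x=8 (E, w=100) cum 425
  x=9 (G, w=50) cum 475
⇒ x* = 3
y-coordinate, sorted with cumulative weight:
  y=0 (D, w=90) cum 90
  y=1 (E, w=100) cum 190
  y=5 (B, w=10) cum 200
  y=6 (H, w=55) cum 255  ← median
  y=7 (A, w=60) cum 315
  y=7 (F, w=100) cum 415
  y=8 (G, w=50) cum 465
  y=10 (C, w=10) cum 475
⇒ y* = 6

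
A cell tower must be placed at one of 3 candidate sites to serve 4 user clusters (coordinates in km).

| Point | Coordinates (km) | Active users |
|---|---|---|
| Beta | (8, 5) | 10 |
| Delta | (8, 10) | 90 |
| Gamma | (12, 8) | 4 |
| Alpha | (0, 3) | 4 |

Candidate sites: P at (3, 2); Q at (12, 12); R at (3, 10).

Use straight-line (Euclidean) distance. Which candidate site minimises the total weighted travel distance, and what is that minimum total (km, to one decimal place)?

Total weighted distance at each candidate:
  P (3, 2): total = 963.3
  Q (12, 12): total = 559.1
  R (3, 10): total = 588.1
Minimum is at Q with total 559.1 km.

Q, total 559.1 km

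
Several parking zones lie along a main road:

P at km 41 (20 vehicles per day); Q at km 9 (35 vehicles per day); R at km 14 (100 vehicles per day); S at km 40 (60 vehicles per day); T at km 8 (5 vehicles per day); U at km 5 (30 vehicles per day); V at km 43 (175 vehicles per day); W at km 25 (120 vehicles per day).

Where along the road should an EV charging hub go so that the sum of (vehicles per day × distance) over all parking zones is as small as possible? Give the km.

x = 25

For a sum of weighted absolute distances on a line, the optimum is the weighted median (not the mean). Total weight W = 545; half-weight = 272.5.
Sort by position and accumulate weight:
  km 5 (U, w=30) → cum 30
  km 8 (T, w=5) → cum 35
  km 9 (Q, w=35) → cum 70
  km 14 (R, w=100) → cum 170
  km 25 (W, w=120) → cum 290  ≥ 272.5 → median here
  km 40 (S, w=60) → cum 350
  km 41 (P, w=20) → cum 370
  km 43 (V, w=175) → cum 545
Optimal location: km 25.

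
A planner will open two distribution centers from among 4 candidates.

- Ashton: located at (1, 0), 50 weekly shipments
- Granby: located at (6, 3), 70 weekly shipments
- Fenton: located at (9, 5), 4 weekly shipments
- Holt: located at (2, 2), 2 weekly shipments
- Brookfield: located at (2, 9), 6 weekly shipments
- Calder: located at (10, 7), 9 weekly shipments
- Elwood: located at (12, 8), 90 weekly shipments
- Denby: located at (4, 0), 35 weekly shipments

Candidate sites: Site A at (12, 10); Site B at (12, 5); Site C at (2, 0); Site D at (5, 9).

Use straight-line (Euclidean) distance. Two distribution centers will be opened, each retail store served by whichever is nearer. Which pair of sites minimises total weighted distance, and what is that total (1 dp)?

{Site A, Site C}, total 763.8

Evaluate every pair (each demand assigned to the nearer of the two):
  {Site A, Site C}: total = 763.8
  {Site B, Site C}: total = 835.5
  {Site C, Site D}: total = 1199.5
  {Site A, Site D}: total = 1503.5
  {Site B, Site D}: total = 1575.9
  {Site A, Site B}: total = 1675.7
Best pair: {Site A, Site C} with total 763.8.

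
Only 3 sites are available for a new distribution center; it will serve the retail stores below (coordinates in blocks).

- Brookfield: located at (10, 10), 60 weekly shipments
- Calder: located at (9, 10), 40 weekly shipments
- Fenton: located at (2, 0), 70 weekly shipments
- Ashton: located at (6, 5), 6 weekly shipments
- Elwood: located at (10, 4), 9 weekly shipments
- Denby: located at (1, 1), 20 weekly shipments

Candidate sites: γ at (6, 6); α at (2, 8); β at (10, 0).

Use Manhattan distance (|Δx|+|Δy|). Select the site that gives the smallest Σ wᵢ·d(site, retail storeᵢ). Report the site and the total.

Total weighted distance at each candidate:
  γ (6, 6): total = 1720
  α (2, 8): total = 1830
  β (10, 0): total = 1890
Minimum is at γ with total 1720 blocks.

γ, total 1720 blocks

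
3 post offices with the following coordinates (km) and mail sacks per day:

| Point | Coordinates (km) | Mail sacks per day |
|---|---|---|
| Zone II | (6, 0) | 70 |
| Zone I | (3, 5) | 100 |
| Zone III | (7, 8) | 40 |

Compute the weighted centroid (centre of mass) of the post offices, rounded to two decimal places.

The minimiser of Σwᵢ‖p−pᵢ‖² is the weighted centroid p* = (Σwᵢpᵢ)/(Σwᵢ).
Σwᵢ = 210.
Σwᵢxᵢ = 70·6 + 100·3 + 40·7 = 1000.
Σwᵢyᵢ = 70·0 + 100·5 + 40·8 = 820.
x* = 1000/210 = 4.76, y* = 820/210 = 3.90.

(4.76, 3.90)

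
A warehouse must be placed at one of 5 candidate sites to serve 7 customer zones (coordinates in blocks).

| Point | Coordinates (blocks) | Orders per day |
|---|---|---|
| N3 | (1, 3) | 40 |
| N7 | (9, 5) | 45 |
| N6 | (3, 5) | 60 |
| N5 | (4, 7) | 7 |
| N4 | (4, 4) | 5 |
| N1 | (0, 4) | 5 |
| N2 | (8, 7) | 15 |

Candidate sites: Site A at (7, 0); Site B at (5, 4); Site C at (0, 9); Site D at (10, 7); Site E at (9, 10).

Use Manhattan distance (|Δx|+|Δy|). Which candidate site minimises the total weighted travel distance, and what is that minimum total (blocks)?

Total weighted distance at each candidate:
  Site A (7, 0): total = 1495
  Site B (5, 4): total = 753
  Site C (0, 9): total = 1547
  Site D (10, 7): total = 1377
  Site E (9, 10): total = 1731
Minimum is at Site B with total 753 blocks.

Site B, total 753 blocks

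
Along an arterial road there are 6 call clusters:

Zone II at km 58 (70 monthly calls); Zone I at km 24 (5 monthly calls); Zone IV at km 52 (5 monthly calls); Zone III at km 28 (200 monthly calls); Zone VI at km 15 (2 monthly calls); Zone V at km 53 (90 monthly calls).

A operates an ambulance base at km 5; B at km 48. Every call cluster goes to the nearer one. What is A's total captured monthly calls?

The indifferent point is the midpoint (5+48)/2 = 26.5; call clusters left of it (closer to A at 5) go to A, those right go to B.
  Zone VI at 15 (w=2) → A
  Zone I at 24 (w=5) → A
  Zone III at 28 (w=200) → B
  Zone IV at 52 (w=5) → B
  Zone V at 53 (w=90) → B
  Zone II at 58 (w=70) → B
A captures 7; B captures 365.

7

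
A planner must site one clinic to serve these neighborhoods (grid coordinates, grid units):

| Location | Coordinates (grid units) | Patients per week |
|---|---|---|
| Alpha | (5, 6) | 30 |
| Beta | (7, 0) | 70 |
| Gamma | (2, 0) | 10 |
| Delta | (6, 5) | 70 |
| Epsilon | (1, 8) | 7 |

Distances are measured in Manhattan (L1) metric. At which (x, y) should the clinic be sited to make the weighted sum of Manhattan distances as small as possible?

Manhattan distance separates: Σwᵢ(|x−xᵢ|+|y−yᵢ|) = Σwᵢ|x−xᵢ| + Σwᵢ|y−yᵢ|, so x and y are optimised independently as 1-D weighted medians.
Total weight W = 187; half = 93.5.
x-coordinate, sorted with cumulative weight:
  x=1 (Epsilon, w=7) cum 7
  x=2 (Gamma, w=10) cum 17
  x=5 (Alpha, w=30) cum 47
  x=6 (Delta, w=70) cum 117  ← median
  x=7 (Beta, w=70) cum 187
⇒ x* = 6
y-coordinate, sorted with cumulative weight:
  y=0 (Beta, w=70) cum 70
  y=0 (Gamma, w=10) cum 80
  y=5 (Delta, w=70) cum 150  ← median
  y=6 (Alpha, w=30) cum 180
  y=8 (Epsilon, w=7) cum 187
⇒ y* = 5

(6, 5)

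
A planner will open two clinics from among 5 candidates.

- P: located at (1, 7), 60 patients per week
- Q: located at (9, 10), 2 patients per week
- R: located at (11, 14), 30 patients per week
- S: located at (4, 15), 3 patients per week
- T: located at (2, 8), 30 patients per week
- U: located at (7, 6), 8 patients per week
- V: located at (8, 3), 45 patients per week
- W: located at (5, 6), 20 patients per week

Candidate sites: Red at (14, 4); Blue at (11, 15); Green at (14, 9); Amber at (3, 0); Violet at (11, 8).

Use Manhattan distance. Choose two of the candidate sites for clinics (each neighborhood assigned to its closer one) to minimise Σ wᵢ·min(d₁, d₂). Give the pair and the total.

Evaluate every pair (each demand assigned to the nearer of the two):
  {Blue, Amber}: total = 1475
  {Blue, Violet}: total = 1557
  {Amber, Violet}: total = 1608
  {Red, Violet}: total = 1683
  {Green, Amber}: total = 1710
  {Green, Violet}: total = 1728
  {Red, Amber}: total = 1817
  {Red, Blue}: total = 2112
  {Red, Green}: total = 2197
  {Blue, Green}: total = 2213
Best pair: {Blue, Amber} with total 1475.

{Blue, Amber}, total 1475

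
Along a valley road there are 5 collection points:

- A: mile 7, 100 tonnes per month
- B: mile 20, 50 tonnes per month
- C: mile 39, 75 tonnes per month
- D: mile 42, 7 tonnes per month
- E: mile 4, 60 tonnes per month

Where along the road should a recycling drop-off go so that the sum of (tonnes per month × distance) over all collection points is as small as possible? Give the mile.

x = 7

For a sum of weighted absolute distances on a line, the optimum is the weighted median (not the mean). Total weight W = 292; half-weight = 146.
Sort by position and accumulate weight:
  mile 4 (E, w=60) → cum 60
  mile 7 (A, w=100) → cum 160  ≥ 146 → median here
  mile 20 (B, w=50) → cum 210
  mile 39 (C, w=75) → cum 285
  mile 42 (D, w=7) → cum 292
Optimal location: mile 7.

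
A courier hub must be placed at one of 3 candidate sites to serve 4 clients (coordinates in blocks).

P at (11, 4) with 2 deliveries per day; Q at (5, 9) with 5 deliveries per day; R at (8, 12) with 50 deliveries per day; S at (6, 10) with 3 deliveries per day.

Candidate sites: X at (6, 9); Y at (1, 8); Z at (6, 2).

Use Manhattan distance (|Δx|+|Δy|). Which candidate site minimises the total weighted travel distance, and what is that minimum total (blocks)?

Total weighted distance at each candidate:
  X (6, 9): total = 278
  Y (1, 8): total = 624
  Z (6, 2): total = 678
Minimum is at X with total 278 blocks.

X, total 278 blocks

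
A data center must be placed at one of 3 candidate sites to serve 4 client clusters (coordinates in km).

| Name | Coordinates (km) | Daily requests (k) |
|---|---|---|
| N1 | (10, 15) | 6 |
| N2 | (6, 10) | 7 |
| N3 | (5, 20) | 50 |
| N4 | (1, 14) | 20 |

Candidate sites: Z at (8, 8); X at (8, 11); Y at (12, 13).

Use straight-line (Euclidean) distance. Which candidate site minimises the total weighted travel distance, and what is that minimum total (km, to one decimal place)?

Total weighted distance at each candidate:
  Z (8, 8): total = 866.3
  X (8, 11): total = 669.1
  Y (12, 13): total = 779.8
Minimum is at X with total 669.1 km.

X, total 669.1 km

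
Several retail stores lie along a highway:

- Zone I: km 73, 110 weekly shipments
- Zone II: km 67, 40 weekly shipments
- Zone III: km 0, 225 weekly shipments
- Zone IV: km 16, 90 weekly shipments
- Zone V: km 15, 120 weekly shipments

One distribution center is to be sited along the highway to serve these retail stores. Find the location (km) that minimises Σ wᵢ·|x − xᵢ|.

For a sum of weighted absolute distances on a line, the optimum is the weighted median (not the mean). Total weight W = 585; half-weight = 292.5.
Sort by position and accumulate weight:
  km 0 (Zone III, w=225) → cum 225
  km 15 (Zone V, w=120) → cum 345  ≥ 292.5 → median here
  km 16 (Zone IV, w=90) → cum 435
  km 67 (Zone II, w=40) → cum 475
  km 73 (Zone I, w=110) → cum 585
Optimal location: km 15.

x = 15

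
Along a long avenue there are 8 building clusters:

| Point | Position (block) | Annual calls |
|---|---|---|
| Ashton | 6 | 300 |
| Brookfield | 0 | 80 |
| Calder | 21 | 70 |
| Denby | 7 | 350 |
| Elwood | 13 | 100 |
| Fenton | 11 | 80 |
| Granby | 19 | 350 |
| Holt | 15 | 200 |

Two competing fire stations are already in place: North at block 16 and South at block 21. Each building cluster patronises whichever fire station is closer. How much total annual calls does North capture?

1110

The indifferent point is the midpoint (16+21)/2 = 18.5; building clusters left of it (closer to North at 16) go to North, those right go to South.
  Brookfield at 0 (w=80) → North
  Ashton at 6 (w=300) → North
  Denby at 7 (w=350) → North
  Fenton at 11 (w=80) → North
  Elwood at 13 (w=100) → North
  Holt at 15 (w=200) → North
  Granby at 19 (w=350) → South
  Calder at 21 (w=70) → South
North captures 1110; South captures 420.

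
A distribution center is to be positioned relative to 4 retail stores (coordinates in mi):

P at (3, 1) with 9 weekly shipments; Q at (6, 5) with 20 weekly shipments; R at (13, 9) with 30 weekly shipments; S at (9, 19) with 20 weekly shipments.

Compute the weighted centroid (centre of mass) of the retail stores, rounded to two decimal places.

The minimiser of Σwᵢ‖p−pᵢ‖² is the weighted centroid p* = (Σwᵢpᵢ)/(Σwᵢ).
Σwᵢ = 79.
Σwᵢxᵢ = 9·3 + 20·6 + 30·13 + 20·9 = 717.
Σwᵢyᵢ = 9·1 + 20·5 + 30·9 + 20·19 = 759.
x* = 717/79 = 9.08, y* = 759/79 = 9.61.

(9.08, 9.61)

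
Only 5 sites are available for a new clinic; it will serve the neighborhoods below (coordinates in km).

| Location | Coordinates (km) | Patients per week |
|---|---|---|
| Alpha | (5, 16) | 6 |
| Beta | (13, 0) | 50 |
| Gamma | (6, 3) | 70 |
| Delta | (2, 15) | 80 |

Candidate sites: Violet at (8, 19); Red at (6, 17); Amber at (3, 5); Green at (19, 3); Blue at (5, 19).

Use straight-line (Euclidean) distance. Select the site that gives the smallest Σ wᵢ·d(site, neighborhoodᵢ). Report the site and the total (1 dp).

Total weighted distance at each candidate:
  Violet (8, 19): total = 2713.4
  Red (6, 17): total = 2265.5
  Amber (3, 5): total = 1682.5
  Green (19, 3): total = 3024.7
  Blue (5, 19): total = 2571.0
Minimum is at Amber with total 1682.5 km.

Amber, total 1682.5 km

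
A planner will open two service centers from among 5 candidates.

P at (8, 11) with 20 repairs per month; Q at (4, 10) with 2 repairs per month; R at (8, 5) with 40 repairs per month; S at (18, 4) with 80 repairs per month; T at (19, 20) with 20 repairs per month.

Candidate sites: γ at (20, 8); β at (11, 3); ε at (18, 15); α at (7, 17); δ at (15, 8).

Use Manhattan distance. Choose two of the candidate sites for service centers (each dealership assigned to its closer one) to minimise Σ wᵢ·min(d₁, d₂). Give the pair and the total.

Evaluate every pair (each demand assigned to the nearer of the two):
  {γ, β}: total = 1188
  {β, ε}: total = 1208
  {β, α}: total = 1300
  {β, δ}: total = 1306
  {ε, δ}: total = 1306
  {γ, δ}: total = 1366
  {γ, α}: total = 1420
  {α, δ}: total = 1420
  {γ, ε}: total = 1516
  {ε, α}: total = 1680
Best pair: {γ, β} with total 1188.

{γ, β}, total 1188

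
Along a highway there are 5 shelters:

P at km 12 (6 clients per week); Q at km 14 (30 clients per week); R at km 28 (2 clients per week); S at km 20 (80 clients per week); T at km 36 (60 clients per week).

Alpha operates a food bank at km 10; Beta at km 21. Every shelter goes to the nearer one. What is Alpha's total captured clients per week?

The indifferent point is the midpoint (10+21)/2 = 15.5; shelters left of it (closer to Alpha at 10) go to Alpha, those right go to Beta.
  P at 12 (w=6) → Alpha
  Q at 14 (w=30) → Alpha
  S at 20 (w=80) → Beta
  R at 28 (w=2) → Beta
  T at 36 (w=60) → Beta
Alpha captures 36; Beta captures 142.

36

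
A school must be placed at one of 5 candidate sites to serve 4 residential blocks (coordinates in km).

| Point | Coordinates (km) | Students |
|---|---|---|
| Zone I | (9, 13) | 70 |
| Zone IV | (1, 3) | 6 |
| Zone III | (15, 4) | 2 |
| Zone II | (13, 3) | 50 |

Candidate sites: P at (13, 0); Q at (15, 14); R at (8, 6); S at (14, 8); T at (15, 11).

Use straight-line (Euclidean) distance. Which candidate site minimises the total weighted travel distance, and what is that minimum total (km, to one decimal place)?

S, total 841.7 km

Total weighted distance at each candidate:
  P (13, 0): total = 1185.3
  Q (15, 14): total = 1111.6
  R (8, 6): total = 846.8
  S (14, 8): total = 841.7
  T (15, 11): total = 965.8
Minimum is at S with total 841.7 km.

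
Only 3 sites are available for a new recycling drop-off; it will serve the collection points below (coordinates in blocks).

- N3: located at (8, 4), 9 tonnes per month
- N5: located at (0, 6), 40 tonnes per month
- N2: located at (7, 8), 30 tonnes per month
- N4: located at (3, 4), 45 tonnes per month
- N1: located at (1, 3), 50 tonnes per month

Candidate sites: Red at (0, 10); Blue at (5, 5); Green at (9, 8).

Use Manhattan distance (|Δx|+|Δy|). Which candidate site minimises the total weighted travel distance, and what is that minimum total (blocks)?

Total weighted distance at each candidate:
  Red (0, 10): total = 1361
  Blue (5, 5): total = 861
  Green (9, 8): total = 1645
Minimum is at Blue with total 861 blocks.

Blue, total 861 blocks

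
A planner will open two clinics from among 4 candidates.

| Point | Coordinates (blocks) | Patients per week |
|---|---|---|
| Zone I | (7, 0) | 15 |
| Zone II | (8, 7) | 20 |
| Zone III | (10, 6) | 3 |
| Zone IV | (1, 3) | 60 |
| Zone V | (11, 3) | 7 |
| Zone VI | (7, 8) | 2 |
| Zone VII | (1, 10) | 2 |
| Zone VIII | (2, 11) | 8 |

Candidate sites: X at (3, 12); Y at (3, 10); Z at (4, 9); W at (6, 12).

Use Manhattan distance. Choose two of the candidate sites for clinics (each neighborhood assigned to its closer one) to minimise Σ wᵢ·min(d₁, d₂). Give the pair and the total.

Evaluate every pair (each demand assigned to the nearer of the two):
  {Y, Z}: total = 986
  {X, Z}: total = 990
  {Z, W}: total = 1006
  {Y, W}: total = 1033
  {X, Y}: total = 1080
  {X, W}: total = 1157
Best pair: {Y, Z} with total 986.

{Y, Z}, total 986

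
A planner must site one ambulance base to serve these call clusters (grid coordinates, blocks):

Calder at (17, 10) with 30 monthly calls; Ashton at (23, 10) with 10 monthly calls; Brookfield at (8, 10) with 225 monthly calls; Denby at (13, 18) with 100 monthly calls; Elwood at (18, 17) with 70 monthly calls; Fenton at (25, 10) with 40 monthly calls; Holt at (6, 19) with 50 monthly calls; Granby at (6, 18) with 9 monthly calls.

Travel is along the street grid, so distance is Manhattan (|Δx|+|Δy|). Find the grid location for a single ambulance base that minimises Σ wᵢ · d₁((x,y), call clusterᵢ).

Manhattan distance separates: Σwᵢ(|x−xᵢ|+|y−yᵢ|) = Σwᵢ|x−xᵢ| + Σwᵢ|y−yᵢ|, so x and y are optimised independently as 1-D weighted medians.
Total weight W = 534; half = 267.
x-coordinate, sorted with cumulative weight:
  x=6 (Holt, w=50) cum 50
  x=6 (Granby, w=9) cum 59
  x=8 (Brookfield, w=225) cum 284  ← median
  x=13 (Denby, w=100) cum 384
  x=17 (Calder, w=30) cum 414
  x=18 (Elwood, w=70) cum 484
  x=23 (Ashton, w=10) cum 494
  x=25 (Fenton, w=40) cum 534
⇒ x* = 8
y-coordinate, sorted with cumulative weight:
  y=10 (Calder, w=30) cum 30
  y=10 (Ashton, w=10) cum 40
  y=10 (Brookfield, w=225) cum 265
  y=10 (Fenton, w=40) cum 305  ← median
  y=17 (Elwood, w=70) cum 375
  y=18 (Denby, w=100) cum 475
  y=18 (Granby, w=9) cum 484
  y=19 (Holt, w=50) cum 534
⇒ y* = 10

(8, 10)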